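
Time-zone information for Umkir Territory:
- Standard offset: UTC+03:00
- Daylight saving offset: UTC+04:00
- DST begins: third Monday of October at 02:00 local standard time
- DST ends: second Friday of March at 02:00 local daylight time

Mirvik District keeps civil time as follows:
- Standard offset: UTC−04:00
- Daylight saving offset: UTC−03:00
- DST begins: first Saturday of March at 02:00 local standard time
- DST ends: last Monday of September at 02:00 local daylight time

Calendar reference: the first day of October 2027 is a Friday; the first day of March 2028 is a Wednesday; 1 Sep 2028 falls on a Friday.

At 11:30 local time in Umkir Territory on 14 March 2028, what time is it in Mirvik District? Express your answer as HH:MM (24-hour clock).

1 October 2027 is a Friday, so the first Monday is October 4 and the third is October 18.
1 March 2028 is a Wednesday, so the first Friday is March 3 and the second is March 10.
Daylight saving runs 18 October 2027 – 10 March 2028; 14 March 2028 is outside that window, so Umkir Territory is on standard time at UTC+03:00.
11:30 Umkir Territory − 3h = 08:30 UTC.
1 March 2028 is a Wednesday, so the first Saturday is March 4.
1 September 2028 is a Friday, so Mondays fall on 4, 11, 18, 25; the last is September 25.
At the standard offset (UTC−04:00), 08:30 UTC − 4h = 04:30 Mirvik District standard time.
Daylight saving runs 4 March – 25 September; the standard-time date in Mirvik District, 14 March 2028, is inside that window, so Mirvik District is at UTC−03:00.
08:30 UTC − 3h = 05:30 Mirvik District.

05:30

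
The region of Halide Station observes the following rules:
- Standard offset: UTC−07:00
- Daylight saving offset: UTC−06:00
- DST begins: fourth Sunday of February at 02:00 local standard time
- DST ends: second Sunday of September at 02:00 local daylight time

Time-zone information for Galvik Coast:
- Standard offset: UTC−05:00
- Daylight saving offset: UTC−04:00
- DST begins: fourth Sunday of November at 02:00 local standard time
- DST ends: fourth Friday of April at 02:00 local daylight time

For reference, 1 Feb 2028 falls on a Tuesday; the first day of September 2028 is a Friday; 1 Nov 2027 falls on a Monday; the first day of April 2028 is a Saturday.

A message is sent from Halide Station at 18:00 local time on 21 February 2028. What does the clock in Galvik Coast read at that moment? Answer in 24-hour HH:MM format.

21:00

1 February 2028 is a Tuesday, so the first Sunday is February 6 and the fourth is February 27.
1 September 2028 is a Friday, so the first Sunday is September 3 and the second is September 10.
21 February 2028 is outside the daylight-saving period (27 February – 10 September), so Halide Station is on standard time, UTC−07:00.
18:00 Halide Station + 7h = 01:00 UTC (rolling into the next day, 22 February 2028).
1 November 2027 is a Monday, so the first Sunday is November 7 and the fourth is November 28.
1 April 2028 is a Saturday, so the first Friday is April 7 and the fourth is April 28.
At the standard offset (UTC−05:00), 01:00 UTC − 5h = 20:00 Galvik Coast standard time (rolling into the previous day, 21 February 2028).
The standard-time date in Galvik Coast, 21 February 2028, lies within the daylight-saving period (28 November 2027 – 28 April 2028), so Galvik Coast is on daylight time, UTC−04:00.
01:00 UTC − 4h = 21:00 Galvik Coast (rolling into the previous day, 21 February 2028).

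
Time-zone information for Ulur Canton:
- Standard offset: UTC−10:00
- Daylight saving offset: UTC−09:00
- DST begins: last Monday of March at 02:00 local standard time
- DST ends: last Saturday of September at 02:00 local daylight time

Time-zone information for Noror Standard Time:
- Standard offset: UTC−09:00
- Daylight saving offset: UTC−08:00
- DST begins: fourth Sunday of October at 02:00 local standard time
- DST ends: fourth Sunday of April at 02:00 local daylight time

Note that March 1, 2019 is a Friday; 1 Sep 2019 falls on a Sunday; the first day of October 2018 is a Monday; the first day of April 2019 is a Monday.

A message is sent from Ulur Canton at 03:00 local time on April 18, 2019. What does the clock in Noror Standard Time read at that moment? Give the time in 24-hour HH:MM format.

04:00

1 March 2019 is a Friday, so Mondays fall on 4, 11, 18, 25; the last is March 25.
1 September 2019 is a Sunday, so Saturdays fall on 7, 14, 21, 28; the last is September 28.
Daylight saving runs 25 March – 28 September; April 18, 2019 is inside that window, so Ulur Canton is at UTC−09:00.
03:00 Ulur Canton + 9h = 12:00 UTC.
1 October 2018 is a Monday, so the first Sunday is October 7 and the fourth is October 28.
1 April 2019 is a Monday, so the first Sunday is April 7 and the fourth is April 28.
At the standard offset (UTC−09:00), 12:00 UTC − 9h = 03:00 Noror Standard Time standard time.
The standard-time date in Noror Standard Time, April 18, 2019, falls between 28 October 2018 and 28 April 2019, so daylight saving is in effect and Noror Standard Time is at UTC−08:00.
12:00 UTC − 8h = 04:00 Noror Standard Time.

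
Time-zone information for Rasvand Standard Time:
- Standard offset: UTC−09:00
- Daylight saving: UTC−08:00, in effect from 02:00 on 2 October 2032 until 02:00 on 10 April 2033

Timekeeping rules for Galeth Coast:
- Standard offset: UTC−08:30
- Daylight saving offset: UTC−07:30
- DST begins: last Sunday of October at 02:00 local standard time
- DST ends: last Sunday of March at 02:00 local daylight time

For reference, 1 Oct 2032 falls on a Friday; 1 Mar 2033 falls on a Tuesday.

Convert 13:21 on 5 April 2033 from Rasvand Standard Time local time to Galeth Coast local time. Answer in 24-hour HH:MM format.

5 April 2033 falls between 2 October 2032 and 10 April 2033, so daylight saving is in effect and Rasvand Standard Time is at UTC−08:00.
13:21 Rasvand Standard Time + 8h = 21:21 UTC.
1 October 2032 is a Friday, so Sundays fall on 3, 10, 17, 24, 31; the last is October 31.
1 March 2033 is a Tuesday, so Sundays fall on 6, 13, 20, 27; the last is March 27.
At the standard offset (UTC−08:30), 21:21 UTC − 8h30m = 12:51 Galeth Coast standard time.
Daylight saving runs 31 October 2032 – 27 March 2033; the standard-time date in Galeth Coast, 5 April 2033, is outside that window, so Galeth Coast is on standard time at UTC−08:30.
21:21 UTC − 8h30m = 12:51 Galeth Coast.

12:51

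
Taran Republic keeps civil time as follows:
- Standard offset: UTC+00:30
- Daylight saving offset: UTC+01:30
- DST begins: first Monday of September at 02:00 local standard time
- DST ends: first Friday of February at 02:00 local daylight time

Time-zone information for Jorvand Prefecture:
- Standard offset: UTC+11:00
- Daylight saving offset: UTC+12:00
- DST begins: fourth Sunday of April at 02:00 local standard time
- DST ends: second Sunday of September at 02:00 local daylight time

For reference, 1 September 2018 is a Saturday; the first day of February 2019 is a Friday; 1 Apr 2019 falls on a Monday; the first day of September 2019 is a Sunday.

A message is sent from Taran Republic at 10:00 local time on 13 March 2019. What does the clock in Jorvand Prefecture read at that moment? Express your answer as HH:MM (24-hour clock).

20:30

1 September 2018 is a Saturday, so the first Monday is September 3.
1 February 2019 is a Friday, so the first Friday is February 1.
13 March 2019 does not fall between 3 September 2018 and 1 February 2019, so daylight saving is not in effect and Taran Republic is at UTC+00:30.
10:00 Taran Republic − 0h30m = 09:30 UTC.
1 April 2019 is a Monday, so the first Sunday is April 7 and the fourth is April 28.
1 September 2019 is a Sunday, so the first Sunday is September 1 and the second is September 8.
At the standard offset (UTC+11:00), 09:30 UTC + 11h = 20:30 Jorvand Prefecture standard time.
The standard-time date in Jorvand Prefecture, 13 March 2019, is outside the daylight-saving period (28 April – 8 September), so Jorvand Prefecture is on standard time, UTC+11:00.
09:30 UTC + 11h = 20:30 Jorvand Prefecture.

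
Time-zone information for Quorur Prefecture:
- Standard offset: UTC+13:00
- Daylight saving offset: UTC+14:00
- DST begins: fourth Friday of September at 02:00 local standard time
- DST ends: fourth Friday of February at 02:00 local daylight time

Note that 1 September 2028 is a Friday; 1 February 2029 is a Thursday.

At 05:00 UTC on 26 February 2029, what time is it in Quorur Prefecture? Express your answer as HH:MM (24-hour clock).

18:00

1 September 2028 is a Friday, so the first Friday is September 1 and the fourth is September 22.
1 February 2029 is a Thursday, so the first Friday is February 2 and the fourth is February 23.
At the standard offset (UTC+13:00), 05:00 UTC + 13h = 18:00 Quorur Prefecture standard time.
The standard-time date in Quorur Prefecture, 26 February 2029, does not fall between 22 September 2028 and 23 February 2029, so daylight saving is not in effect and Quorur Prefecture is at UTC+13:00.
05:00 UTC + 13h = 18:00 local.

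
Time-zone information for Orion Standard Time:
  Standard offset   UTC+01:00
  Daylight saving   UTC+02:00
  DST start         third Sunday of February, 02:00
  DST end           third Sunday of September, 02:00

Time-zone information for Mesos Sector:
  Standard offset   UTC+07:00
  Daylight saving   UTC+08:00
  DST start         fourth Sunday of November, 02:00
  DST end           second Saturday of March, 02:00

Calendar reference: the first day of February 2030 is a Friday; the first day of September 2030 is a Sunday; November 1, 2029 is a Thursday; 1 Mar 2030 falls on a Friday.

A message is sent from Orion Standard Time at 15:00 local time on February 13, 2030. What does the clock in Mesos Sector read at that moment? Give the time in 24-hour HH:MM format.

22:00

1 February 2030 is a Friday, so the first Sunday is February 3 and the third is February 17.
1 September 2030 is a Sunday, so the first Sunday is September 1 and the third is September 15.
February 13, 2030 is outside the daylight-saving period (17 February – 15 September), so Orion Standard Time is on standard time, UTC+01:00.
15:00 Orion Standard Time − 1h = 14:00 UTC.
1 November 2029 is a Thursday, so the first Sunday is November 4 and the fourth is November 25.
1 March 2030 is a Friday, so the first Saturday is March 2 and the second is March 9.
At the standard offset (UTC+07:00), 14:00 UTC + 7h = 21:00 Mesos Sector standard time.
The standard-time date in Mesos Sector, February 13, 2030, lies within the daylight-saving period (25 November 2029 – 9 March 2030), so Mesos Sector is on daylight time, UTC+08:00.
14:00 UTC + 8h = 22:00 Mesos Sector.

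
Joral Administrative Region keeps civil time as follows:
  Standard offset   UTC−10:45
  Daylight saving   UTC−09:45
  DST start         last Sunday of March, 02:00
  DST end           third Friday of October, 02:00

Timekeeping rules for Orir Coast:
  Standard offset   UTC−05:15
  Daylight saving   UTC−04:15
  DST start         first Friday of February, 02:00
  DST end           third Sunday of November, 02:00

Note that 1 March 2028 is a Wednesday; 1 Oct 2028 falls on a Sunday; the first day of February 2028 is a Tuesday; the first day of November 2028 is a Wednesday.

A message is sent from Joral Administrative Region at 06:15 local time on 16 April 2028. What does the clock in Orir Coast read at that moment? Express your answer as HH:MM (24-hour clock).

11:45

1 March 2028 is a Wednesday, so Sundays fall on 5, 12, 19, 26; the last is March 26.
1 October 2028 is a Sunday, so the first Friday is October 6 and the third is October 20.
16 April 2028 falls between 26 March and 20 October, so daylight saving is in effect and Joral Administrative Region is at UTC−09:45.
06:15 Joral Administrative Region + 9h45m = 16:00 UTC.
1 February 2028 is a Tuesday, so the first Friday is February 4.
1 November 2028 is a Wednesday, so the first Sunday is November 5 and the third is November 19.
At the standard offset (UTC−05:15), 16:00 UTC − 5h15m = 10:45 Orir Coast standard time.
Daylight saving runs 4 February – 19 November; the standard-time date in Orir Coast, 16 April 2028, is inside that window, so Orir Coast is at UTC−04:15.
16:00 UTC − 4h15m = 11:45 Orir Coast.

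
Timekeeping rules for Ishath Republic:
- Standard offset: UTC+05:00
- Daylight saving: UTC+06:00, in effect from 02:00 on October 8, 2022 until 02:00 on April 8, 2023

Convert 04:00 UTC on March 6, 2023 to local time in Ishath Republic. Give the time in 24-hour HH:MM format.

At the standard offset (UTC+05:00), 04:00 UTC + 5h = 09:00 Ishath Republic standard time.
Daylight saving runs 8 October 2022 – 8 April 2023; the standard-time date in Ishath Republic, March 6, 2023, is inside that window, so Ishath Republic is at UTC+06:00.
04:00 UTC + 6h = 10:00 local.

10:00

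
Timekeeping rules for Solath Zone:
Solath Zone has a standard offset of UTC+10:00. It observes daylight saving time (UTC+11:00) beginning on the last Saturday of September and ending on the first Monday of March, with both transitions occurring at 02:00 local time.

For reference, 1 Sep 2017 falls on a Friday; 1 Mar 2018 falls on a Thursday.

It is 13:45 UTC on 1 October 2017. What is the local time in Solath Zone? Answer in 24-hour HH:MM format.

00:45

1 September 2017 is a Friday, so Saturdays fall on 2, 9, 16, 23, 30; the last is September 30.
1 March 2018 is a Thursday, so the first Monday is March 5.
At the standard offset (UTC+10:00), 13:45 UTC + 10h = 23:45 Solath Zone standard time.
The standard-time date in Solath Zone, 1 October 2017, falls between 30 September 2017 and 5 March 2018, so daylight saving is in effect and Solath Zone is at UTC+11:00.
13:45 UTC + 11h = 00:45 local (rolling into the next day, 2 October 2017).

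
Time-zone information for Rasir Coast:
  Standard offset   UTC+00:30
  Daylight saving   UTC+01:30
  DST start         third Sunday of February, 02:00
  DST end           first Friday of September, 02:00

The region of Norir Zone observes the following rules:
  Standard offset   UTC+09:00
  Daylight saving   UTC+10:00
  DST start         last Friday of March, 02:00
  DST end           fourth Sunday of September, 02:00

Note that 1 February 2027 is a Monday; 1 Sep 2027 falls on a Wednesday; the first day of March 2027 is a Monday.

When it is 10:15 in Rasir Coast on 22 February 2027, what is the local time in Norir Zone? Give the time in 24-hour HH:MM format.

1 February 2027 is a Monday, so the first Sunday is February 7 and the third is February 21.
1 September 2027 is a Wednesday, so the first Friday is September 3.
Daylight saving runs 21 February – 3 September; 22 February 2027 is inside that window, so Rasir Coast is at UTC+01:30.
10:15 Rasir Coast − 1h30m = 08:45 UTC.
1 March 2027 is a Monday, so Fridays fall on 5, 12, 19, 26; the last is March 26.
1 September 2027 is a Wednesday, so the first Sunday is September 5 and the fourth is September 26.
At the standard offset (UTC+09:00), 08:45 UTC + 9h = 17:45 Norir Zone standard time.
The standard-time date in Norir Zone, 22 February 2027, does not fall between 26 March and 26 September, so daylight saving is not in effect and Norir Zone is at UTC+09:00.
08:45 UTC + 9h = 17:45 Norir Zone.

17:45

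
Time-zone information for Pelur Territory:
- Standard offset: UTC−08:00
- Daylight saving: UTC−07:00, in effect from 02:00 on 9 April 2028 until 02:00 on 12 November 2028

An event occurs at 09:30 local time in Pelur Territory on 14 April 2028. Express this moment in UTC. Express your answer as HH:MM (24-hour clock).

16:30

Daylight saving runs 9 April – 12 November; 14 April 2028 is inside that window, so Pelur Territory is at UTC−07:00.
09:30 local + 7h = 16:30 UTC.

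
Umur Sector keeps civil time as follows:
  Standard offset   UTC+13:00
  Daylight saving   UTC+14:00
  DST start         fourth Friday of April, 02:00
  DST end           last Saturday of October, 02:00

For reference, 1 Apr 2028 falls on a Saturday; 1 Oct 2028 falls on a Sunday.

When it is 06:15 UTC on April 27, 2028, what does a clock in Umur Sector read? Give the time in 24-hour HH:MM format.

1 April 2028 is a Saturday, so the first Friday is April 7 and the fourth is April 28.
1 October 2028 is a Sunday, so Saturdays fall on 7, 14, 21, 28; the last is October 28.
At the standard offset (UTC+13:00), 06:15 UTC + 13h = 19:15 Umur Sector standard time.
The standard-time date in Umur Sector, April 27, 2028, is outside the daylight-saving period (28 April – 28 October), so Umur Sector is on standard time, UTC+13:00.
06:15 UTC + 13h = 19:15 local.

19:15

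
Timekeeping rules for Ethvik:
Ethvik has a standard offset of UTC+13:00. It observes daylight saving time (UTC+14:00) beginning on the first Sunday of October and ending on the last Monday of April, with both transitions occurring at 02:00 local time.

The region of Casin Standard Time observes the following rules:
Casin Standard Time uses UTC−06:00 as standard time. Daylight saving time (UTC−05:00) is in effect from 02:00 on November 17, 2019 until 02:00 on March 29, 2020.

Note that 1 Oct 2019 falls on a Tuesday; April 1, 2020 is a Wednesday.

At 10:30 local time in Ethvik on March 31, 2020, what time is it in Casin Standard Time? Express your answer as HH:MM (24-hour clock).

14:30

1 October 2019 is a Tuesday, so the first Sunday is October 6.
1 April 2020 is a Wednesday, so Mondays fall on 6, 13, 20, 27; the last is April 27.
Daylight saving runs 6 October 2019 – 27 April 2020; March 31, 2020 is inside that window, so Ethvik is at UTC+14:00.
10:30 Ethvik − 14h = 20:30 UTC (rolling into the previous day, 30 March 2020).
At the standard offset (UTC−06:00), 20:30 UTC − 6h = 14:30 Casin Standard Time standard time.
Daylight saving runs 17 November 2019 – 29 March 2020; the standard-time date in Casin Standard Time, March 30, 2020, is outside that window, so Casin Standard Time is on standard time at UTC−06:00.
20:30 UTC − 6h = 14:30 Casin Standard Time.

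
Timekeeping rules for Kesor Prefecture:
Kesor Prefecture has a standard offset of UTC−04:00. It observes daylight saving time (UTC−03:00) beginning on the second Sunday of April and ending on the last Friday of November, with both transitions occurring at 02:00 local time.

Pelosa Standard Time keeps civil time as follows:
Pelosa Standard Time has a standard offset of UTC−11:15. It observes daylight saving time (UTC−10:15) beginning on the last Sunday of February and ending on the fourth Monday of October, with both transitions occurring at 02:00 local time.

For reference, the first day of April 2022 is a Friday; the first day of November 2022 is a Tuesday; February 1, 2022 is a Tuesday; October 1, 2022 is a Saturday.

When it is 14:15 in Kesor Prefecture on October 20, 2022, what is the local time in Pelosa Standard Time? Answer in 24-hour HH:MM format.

07:00

1 April 2022 is a Friday, so the first Sunday is April 3 and the second is April 10.
1 November 2022 is a Tuesday, so Fridays fall on 4, 11, 18, 25; the last is November 25.
October 20, 2022 falls between 10 April and 25 November, so daylight saving is in effect and Kesor Prefecture is at UTC−03:00.
14:15 Kesor Prefecture + 3h = 17:15 UTC.
1 February 2022 is a Tuesday, so Sundays fall on 6, 13, 20, 27; the last is February 27.
1 October 2022 is a Saturday, so the first Monday is October 3 and the fourth is October 24.
At the standard offset (UTC−11:15), 17:15 UTC − 11h15m = 06:00 Pelosa Standard Time standard time.
Daylight saving runs 27 February – 24 October; the standard-time date in Pelosa Standard Time, October 20, 2022, is inside that window, so Pelosa Standard Time is at UTC−10:15.
17:15 UTC − 10h15m = 07:00 Pelosa Standard Time.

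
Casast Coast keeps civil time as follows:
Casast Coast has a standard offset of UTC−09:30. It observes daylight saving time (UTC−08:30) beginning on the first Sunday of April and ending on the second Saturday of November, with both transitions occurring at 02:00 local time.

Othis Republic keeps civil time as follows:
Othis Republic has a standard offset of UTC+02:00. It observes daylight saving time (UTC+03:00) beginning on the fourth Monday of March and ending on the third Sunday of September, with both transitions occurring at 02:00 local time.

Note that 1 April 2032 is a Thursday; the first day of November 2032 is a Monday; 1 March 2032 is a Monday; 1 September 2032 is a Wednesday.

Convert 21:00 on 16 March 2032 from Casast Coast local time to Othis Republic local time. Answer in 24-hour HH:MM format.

08:30

1 April 2032 is a Thursday, so the first Sunday is April 4.
1 November 2032 is a Monday, so the first Saturday is November 6 and the second is November 13.
16 March 2032 is outside the daylight-saving period (4 April – 13 November), so Casast Coast is on standard time, UTC−09:30.
21:00 Casast Coast + 9h30m = 06:30 UTC (rolling into the next day, 17 March 2032).
1 March 2032 is a Monday, so the first Monday is March 1 and the fourth is March 22.
1 September 2032 is a Wednesday, so the first Sunday is September 5 and the third is September 19.
At the standard offset (UTC+02:00), 06:30 UTC + 2h = 08:30 Othis Republic standard time.
The standard-time date in Othis Republic, 17 March 2032, does not fall between 22 March and 19 September, so daylight saving is not in effect and Othis Republic is at UTC+02:00.
06:30 UTC + 2h = 08:30 Othis Republic.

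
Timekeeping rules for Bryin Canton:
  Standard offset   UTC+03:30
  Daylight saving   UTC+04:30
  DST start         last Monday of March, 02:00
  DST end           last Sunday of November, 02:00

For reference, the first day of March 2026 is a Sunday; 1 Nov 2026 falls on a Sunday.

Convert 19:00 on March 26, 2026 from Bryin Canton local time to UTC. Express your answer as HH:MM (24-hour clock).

15:30

1 March 2026 is a Sunday, so Mondays fall on 2, 9, 16, 23, 30; the last is March 30.
1 November 2026 is a Sunday, so Sundays fall on 1, 8, 15, 22, 29; the last is November 29.
March 26, 2026 does not fall between 30 March and 29 November, so daylight saving is not in effect and Bryin Canton is at UTC+03:30.
19:00 local − 3h30m = 15:30 UTC.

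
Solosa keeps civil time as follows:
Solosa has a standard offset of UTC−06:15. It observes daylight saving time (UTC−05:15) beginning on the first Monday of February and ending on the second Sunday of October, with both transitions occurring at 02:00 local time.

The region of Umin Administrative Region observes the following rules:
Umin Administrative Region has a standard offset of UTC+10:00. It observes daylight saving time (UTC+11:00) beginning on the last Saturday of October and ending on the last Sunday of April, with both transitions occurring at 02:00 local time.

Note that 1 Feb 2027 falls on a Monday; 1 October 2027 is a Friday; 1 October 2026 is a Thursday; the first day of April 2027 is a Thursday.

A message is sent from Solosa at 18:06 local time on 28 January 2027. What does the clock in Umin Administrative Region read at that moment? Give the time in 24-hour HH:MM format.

11:21

1 February 2027 is a Monday, so the first Monday is February 1.
1 October 2027 is a Friday, so the first Sunday is October 3 and the second is October 10.
28 January 2027 does not fall between 1 February and 10 October, so daylight saving is not in effect and Solosa is at UTC−06:15.
18:06 Solosa + 6h15m = 00:21 UTC (rolling into the next day, 29 January 2027).
1 October 2026 is a Thursday, so Saturdays fall on 3, 10, 17, 24, 31; the last is October 31.
1 April 2027 is a Thursday, so Sundays fall on 4, 11, 18, 25; the last is April 25.
At the standard offset (UTC+10:00), 00:21 UTC + 10h = 10:21 Umin Administrative Region standard time.
The standard-time date in Umin Administrative Region, 29 January 2027, falls between 31 October 2026 and 25 April 2027, so daylight saving is in effect and Umin Administrative Region is at UTC+11:00.
00:21 UTC + 11h = 11:21 Umin Administrative Region.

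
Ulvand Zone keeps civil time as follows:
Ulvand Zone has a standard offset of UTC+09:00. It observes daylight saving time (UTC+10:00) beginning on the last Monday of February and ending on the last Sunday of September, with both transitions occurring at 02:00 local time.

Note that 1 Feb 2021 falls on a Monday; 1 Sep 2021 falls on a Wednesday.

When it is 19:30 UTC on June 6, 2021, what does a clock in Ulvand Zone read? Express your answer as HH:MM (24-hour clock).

05:30

1 February 2021 is a Monday, so Mondays fall on 1, 8, 15, 22; the last is February 22.
1 September 2021 is a Wednesday, so Sundays fall on 5, 12, 19, 26; the last is September 26.
At the standard offset (UTC+09:00), 19:30 UTC + 9h = 04:30 Ulvand Zone standard time (rolling into the next day, 7 June 2021).
The standard-time date in Ulvand Zone, June 7, 2021, lies within the daylight-saving period (22 February – 26 September), so Ulvand Zone is on daylight time, UTC+10:00.
19:30 UTC + 10h = 05:30 local (rolling into the next day, 7 June 2021).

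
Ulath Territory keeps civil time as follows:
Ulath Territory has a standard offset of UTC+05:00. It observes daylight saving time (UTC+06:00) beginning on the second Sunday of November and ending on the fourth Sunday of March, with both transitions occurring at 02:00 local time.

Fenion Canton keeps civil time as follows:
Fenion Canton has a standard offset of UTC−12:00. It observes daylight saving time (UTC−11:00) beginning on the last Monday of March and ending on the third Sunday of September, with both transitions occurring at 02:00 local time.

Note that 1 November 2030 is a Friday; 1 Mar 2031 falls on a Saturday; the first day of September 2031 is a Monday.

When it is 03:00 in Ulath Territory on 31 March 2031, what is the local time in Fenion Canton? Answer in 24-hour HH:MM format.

10:00

1 November 2030 is a Friday, so the first Sunday is November 3 and the second is November 10.
1 March 2031 is a Saturday, so the first Sunday is March 2 and the fourth is March 23.
31 March 2031 does not fall between 10 November 2030 and 23 March 2031, so daylight saving is not in effect and Ulath Territory is at UTC+05:00.
03:00 Ulath Territory − 5h = 22:00 UTC (rolling into the previous day, 30 March 2031).
1 March 2031 is a Saturday, so Mondays fall on 3, 10, 17, 24, 31; the last is March 31.
1 September 2031 is a Monday, so the first Sunday is September 7 and the third is September 21.
At the standard offset (UTC−12:00), 22:00 UTC − 12h = 10:00 Fenion Canton standard time.
The standard-time date in Fenion Canton, 30 March 2031, does not fall between 31 March and 21 September, so daylight saving is not in effect and Fenion Canton is at UTC−12:00.
22:00 UTC − 12h = 10:00 Fenion Canton.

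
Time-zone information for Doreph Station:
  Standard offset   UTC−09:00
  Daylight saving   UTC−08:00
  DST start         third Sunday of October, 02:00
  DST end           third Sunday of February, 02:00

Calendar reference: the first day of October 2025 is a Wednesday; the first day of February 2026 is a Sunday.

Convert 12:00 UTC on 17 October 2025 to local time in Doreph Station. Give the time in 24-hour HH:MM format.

03:00

1 October 2025 is a Wednesday, so the first Sunday is October 5 and the third is October 19.
1 February 2026 is a Sunday, so the first Sunday is February 1 and the third is February 15.
At the standard offset (UTC−09:00), 12:00 UTC − 9h = 03:00 Doreph Station standard time.
Daylight saving runs 19 October 2025 – 15 February 2026; the standard-time date in Doreph Station, 17 October 2025, is outside that window, so Doreph Station is on standard time at UTC−09:00.
12:00 UTC − 9h = 03:00 local.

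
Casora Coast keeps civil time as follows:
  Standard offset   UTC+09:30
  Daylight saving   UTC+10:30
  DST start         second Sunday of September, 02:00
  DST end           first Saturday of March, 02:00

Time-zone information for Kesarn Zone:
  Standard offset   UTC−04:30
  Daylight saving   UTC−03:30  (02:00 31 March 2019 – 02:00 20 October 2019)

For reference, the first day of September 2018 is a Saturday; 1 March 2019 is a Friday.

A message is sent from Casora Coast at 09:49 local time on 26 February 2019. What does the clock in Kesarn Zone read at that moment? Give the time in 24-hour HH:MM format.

1 September 2018 is a Saturday, so the first Sunday is September 2 and the second is September 9.
1 March 2019 is a Friday, so the first Saturday is March 2.
26 February 2019 lies within the daylight-saving period (9 September 2018 – 2 March 2019), so Casora Coast is on daylight time, UTC+10:30.
09:49 Casora Coast − 10h30m = 23:19 UTC (rolling into the previous day, 25 February 2019).
At the standard offset (UTC−04:30), 23:19 UTC − 4h30m = 18:49 Kesarn Zone standard time.
The standard-time date in Kesarn Zone, 25 February 2019, does not fall between 31 March and 20 October, so daylight saving is not in effect and Kesarn Zone is at UTC−04:30.
23:19 UTC − 4h30m = 18:49 Kesarn Zone.

18:49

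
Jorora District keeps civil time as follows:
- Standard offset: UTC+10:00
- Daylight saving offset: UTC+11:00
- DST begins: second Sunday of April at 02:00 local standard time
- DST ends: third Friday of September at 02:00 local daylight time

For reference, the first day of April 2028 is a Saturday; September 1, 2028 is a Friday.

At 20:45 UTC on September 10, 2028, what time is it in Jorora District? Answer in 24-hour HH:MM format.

07:45

1 April 2028 is a Saturday, so the first Sunday is April 2 and the second is April 9.
1 September 2028 is a Friday, so the first Friday is September 1 and the third is September 15.
At the standard offset (UTC+10:00), 20:45 UTC + 10h = 06:45 Jorora District standard time (rolling into the next day, 11 September 2028).
The standard-time date in Jorora District, September 11, 2028, falls between 9 April and 15 September, so daylight saving is in effect and Jorora District is at UTC+11:00.
20:45 UTC + 11h = 07:45 local (rolling into the next day, 11 September 2028).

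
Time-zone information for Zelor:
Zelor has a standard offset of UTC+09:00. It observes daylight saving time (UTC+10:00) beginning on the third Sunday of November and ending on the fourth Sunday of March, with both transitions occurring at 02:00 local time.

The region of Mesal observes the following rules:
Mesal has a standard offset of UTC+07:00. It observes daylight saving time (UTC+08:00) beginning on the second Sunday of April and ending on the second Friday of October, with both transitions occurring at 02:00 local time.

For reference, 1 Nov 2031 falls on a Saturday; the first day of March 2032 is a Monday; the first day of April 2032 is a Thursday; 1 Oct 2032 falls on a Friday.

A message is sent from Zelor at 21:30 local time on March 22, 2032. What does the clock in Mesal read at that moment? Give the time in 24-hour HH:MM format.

1 November 2031 is a Saturday, so the first Sunday is November 2 and the third is November 16.
1 March 2032 is a Monday, so the first Sunday is March 7 and the fourth is March 28.
March 22, 2032 falls between 16 November 2031 and 28 March 2032, so daylight saving is in effect and Zelor is at UTC+10:00.
21:30 Zelor − 10h = 11:30 UTC.
1 April 2032 is a Thursday, so the first Sunday is April 4 and the second is April 11.
1 October 2032 is a Friday, so the first Friday is October 1 and the second is October 8.
At the standard offset (UTC+07:00), 11:30 UTC + 7h = 18:30 Mesal standard time.
Daylight saving runs 11 April – 8 October; the standard-time date in Mesal, March 22, 2032, is outside that window, so Mesal is on standard time at UTC+07:00.
11:30 UTC + 7h = 18:30 Mesal.

18:30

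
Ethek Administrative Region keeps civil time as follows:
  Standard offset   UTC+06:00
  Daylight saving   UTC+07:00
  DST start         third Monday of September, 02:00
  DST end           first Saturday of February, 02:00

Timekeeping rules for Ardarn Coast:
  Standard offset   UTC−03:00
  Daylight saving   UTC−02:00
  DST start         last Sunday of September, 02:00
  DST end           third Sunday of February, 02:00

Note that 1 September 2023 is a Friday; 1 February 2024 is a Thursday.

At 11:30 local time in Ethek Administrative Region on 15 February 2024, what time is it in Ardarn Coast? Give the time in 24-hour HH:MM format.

1 September 2023 is a Friday, so the first Monday is September 4 and the third is September 18.
1 February 2024 is a Thursday, so the first Saturday is February 3.
15 February 2024 does not fall between 18 September 2023 and 3 February 2024, so daylight saving is not in effect and Ethek Administrative Region is at UTC+06:00.
11:30 Ethek Administrative Region − 6h = 05:30 UTC.
1 September 2023 is a Friday, so Sundays fall on 3, 10, 17, 24; the last is September 24.
1 February 2024 is a Thursday, so the first Sunday is February 4 and the third is February 18.
At the standard offset (UTC−03:00), 05:30 UTC − 3h = 02:30 Ardarn Coast standard time.
The standard-time date in Ardarn Coast, 15 February 2024, lies within the daylight-saving period (24 September 2023 – 18 February 2024), so Ardarn Coast is on daylight time, UTC−02:00.
05:30 UTC − 2h = 03:30 Ardarn Coast.

03:30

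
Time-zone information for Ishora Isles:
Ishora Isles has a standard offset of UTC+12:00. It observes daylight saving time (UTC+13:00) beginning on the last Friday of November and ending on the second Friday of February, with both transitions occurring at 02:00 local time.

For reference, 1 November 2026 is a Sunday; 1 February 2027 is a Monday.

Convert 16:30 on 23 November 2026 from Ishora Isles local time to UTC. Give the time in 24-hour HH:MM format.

04:30

1 November 2026 is a Sunday, so Fridays fall on 6, 13, 20, 27; the last is November 27.
1 February 2027 is a Monday, so the first Friday is February 5 and the second is February 12.
23 November 2026 does not fall between 27 November 2026 and 12 February 2027, so daylight saving is not in effect and Ishora Isles is at UTC+12:00.
16:30 local − 12h = 04:30 UTC.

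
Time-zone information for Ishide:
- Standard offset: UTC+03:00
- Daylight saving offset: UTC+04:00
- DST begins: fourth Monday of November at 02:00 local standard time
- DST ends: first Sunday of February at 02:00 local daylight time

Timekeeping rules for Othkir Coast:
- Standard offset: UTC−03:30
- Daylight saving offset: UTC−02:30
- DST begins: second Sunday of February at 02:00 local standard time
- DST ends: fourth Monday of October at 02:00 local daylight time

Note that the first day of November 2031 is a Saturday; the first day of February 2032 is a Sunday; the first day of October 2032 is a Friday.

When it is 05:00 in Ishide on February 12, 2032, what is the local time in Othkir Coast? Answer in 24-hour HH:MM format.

23:30

1 November 2031 is a Saturday, so the first Monday is November 3 and the fourth is November 24.
1 February 2032 is a Sunday, so the first Sunday is February 1.
February 12, 2032 is outside the daylight-saving period (24 November 2031 – 1 February 2032), so Ishide is on standard time, UTC+03:00.
05:00 Ishide − 3h = 02:00 UTC.
1 February 2032 is a Sunday, so the first Sunday is February 1 and the second is February 8.
1 October 2032 is a Friday, so the first Monday is October 4 and the fourth is October 25.
At the standard offset (UTC−03:30), 02:00 UTC − 3h30m = 22:30 Othkir Coast standard time (rolling into the previous day, 11 February 2032).
The standard-time date in Othkir Coast, February 11, 2032, falls between 8 February and 25 October, so daylight saving is in effect and Othkir Coast is at UTC−02:30.
02:00 UTC − 2h30m = 23:30 Othkir Coast (rolling into the previous day, 11 February 2032).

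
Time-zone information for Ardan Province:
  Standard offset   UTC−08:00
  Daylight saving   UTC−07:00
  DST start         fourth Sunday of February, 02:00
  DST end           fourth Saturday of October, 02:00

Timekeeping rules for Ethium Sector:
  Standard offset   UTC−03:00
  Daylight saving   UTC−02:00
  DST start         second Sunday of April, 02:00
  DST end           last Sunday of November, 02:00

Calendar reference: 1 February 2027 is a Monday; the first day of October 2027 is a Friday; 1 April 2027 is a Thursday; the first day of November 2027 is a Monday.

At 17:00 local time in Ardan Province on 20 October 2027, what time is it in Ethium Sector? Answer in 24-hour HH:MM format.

1 February 2027 is a Monday, so the first Sunday is February 7 and the fourth is February 28.
1 October 2027 is a Friday, so the first Saturday is October 2 and the fourth is October 23.
20 October 2027 lies within the daylight-saving period (28 February – 23 October), so Ardan Province is on daylight time, UTC−07:00.
17:00 Ardan Province + 7h = 00:00 UTC (rolling into the next day, 21 October 2027).
1 April 2027 is a Thursday, so the first Sunday is April 4 and the second is April 11.
1 November 2027 is a Monday, so Sundays fall on 7, 14, 21, 28; the last is November 28.
At the standard offset (UTC−03:00), 00:00 UTC − 3h = 21:00 Ethium Sector standard time (rolling into the previous day, 20 October 2027).
The standard-time date in Ethium Sector, 20 October 2027, lies within the daylight-saving period (11 April – 28 November), so Ethium Sector is on daylight time, UTC−02:00.
00:00 UTC − 2h = 22:00 Ethium Sector (rolling into the previous day, 20 October 2027).

22:00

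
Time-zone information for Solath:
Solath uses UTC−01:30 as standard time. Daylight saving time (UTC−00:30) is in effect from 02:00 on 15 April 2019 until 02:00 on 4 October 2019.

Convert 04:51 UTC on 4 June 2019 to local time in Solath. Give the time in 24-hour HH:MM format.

04:21

At the standard offset (UTC−01:30), 04:51 UTC − 1h30m = 03:21 Solath standard time.
The standard-time date in Solath, 4 June 2019, lies within the daylight-saving period (15 April – 4 October), so Solath is on daylight time, UTC−00:30.
04:51 UTC − 0h30m = 04:21 local.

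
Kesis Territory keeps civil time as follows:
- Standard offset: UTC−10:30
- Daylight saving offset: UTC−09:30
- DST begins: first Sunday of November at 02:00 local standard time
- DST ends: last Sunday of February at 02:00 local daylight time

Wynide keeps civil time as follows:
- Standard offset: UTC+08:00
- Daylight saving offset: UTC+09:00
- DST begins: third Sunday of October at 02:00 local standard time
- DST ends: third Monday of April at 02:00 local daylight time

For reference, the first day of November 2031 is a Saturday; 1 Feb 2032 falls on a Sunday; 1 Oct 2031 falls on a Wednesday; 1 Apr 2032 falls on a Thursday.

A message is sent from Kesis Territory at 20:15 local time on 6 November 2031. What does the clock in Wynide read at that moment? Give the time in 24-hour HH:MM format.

14:45

1 November 2031 is a Saturday, so the first Sunday is November 2.
1 February 2032 is a Sunday, so Sundays fall on 1, 8, 15, 22, 29; the last is February 29.
Daylight saving runs 2 November 2031 – 29 February 2032; 6 November 2031 is inside that window, so Kesis Territory is at UTC−09:30.
20:15 Kesis Territory + 9h30m = 05:45 UTC (rolling into the next day, 7 November 2031).
1 October 2031 is a Wednesday, so the first Sunday is October 5 and the third is October 19.
1 April 2032 is a Thursday, so the first Monday is April 5 and the third is April 19.
At the standard offset (UTC+08:00), 05:45 UTC + 8h = 13:45 Wynide standard time.
Daylight saving runs 19 October 2031 – 19 April 2032; the standard-time date in Wynide, 7 November 2031, is inside that window, so Wynide is at UTC+09:00.
05:45 UTC + 9h = 14:45 Wynide.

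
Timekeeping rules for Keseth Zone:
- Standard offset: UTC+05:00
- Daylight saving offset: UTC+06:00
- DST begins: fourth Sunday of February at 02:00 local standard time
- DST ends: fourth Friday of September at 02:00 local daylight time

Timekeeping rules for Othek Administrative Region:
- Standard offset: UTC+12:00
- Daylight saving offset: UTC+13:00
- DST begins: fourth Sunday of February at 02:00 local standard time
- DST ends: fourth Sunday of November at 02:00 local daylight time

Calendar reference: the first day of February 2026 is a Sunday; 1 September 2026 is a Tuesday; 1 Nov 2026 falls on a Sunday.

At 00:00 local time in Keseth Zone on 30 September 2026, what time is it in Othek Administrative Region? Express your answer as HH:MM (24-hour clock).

1 February 2026 is a Sunday, so the first Sunday is February 1 and the fourth is February 22.
1 September 2026 is a Tuesday, so the first Friday is September 4 and the fourth is September 25.
Daylight saving runs 22 February – 25 September; 30 September 2026 is outside that window, so Keseth Zone is on standard time at UTC+05:00.
00:00 Keseth Zone − 5h = 19:00 UTC (rolling into the previous day, 29 September 2026).
1 February 2026 is a Sunday, so the first Sunday is February 1 and the fourth is February 22.
1 November 2026 is a Sunday, so the first Sunday is November 1 and the fourth is November 22.
At the standard offset (UTC+12:00), 19:00 UTC + 12h = 07:00 Othek Administrative Region standard time (rolling into the next day, 30 September 2026).
The standard-time date in Othek Administrative Region, 30 September 2026, falls between 22 February and 22 November, so daylight saving is in effect and Othek Administrative Region is at UTC+13:00.
19:00 UTC + 13h = 08:00 Othek Administrative Region (rolling into the next day, 30 September 2026).

08:00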